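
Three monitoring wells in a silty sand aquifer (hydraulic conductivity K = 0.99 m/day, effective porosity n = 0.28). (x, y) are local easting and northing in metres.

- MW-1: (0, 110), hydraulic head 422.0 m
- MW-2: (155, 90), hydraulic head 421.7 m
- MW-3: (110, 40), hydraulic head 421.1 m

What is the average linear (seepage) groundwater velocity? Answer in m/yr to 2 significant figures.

16 m/yr

Taking MW-1 as reference: MW-2−MW-1 = (155, -20, -0.3); MW-3−MW-1 = (110, -70, -0.9).
Solve a·Δx + b·Δy = Δh: det = 155·(-70) − 110·(-20) = -8650.
∂h/∂x = [(-0.3)·(-70) − (-0.9)·(-20)] / -8650 = -0.0003468
∂h/∂y = [155·(-0.9) − 110·(-0.3)] / -8650 = +0.01231
|∇h| = √(-0.0003468² + 0.01231²) = 0.01231
Seepage velocity v = K·i/n = 0.99 × 0.01231 / 0.28 = 0.04352 m/day = 15.9 m/yr.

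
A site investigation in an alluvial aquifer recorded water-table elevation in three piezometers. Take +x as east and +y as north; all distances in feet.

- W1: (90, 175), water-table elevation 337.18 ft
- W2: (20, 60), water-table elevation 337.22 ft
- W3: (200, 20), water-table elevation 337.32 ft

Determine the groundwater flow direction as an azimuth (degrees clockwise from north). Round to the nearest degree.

With h = a·x + b·y + c and W1 as origin, the differences give:
  (-70)·a + (-115)·b = +0.04
  110·a + (-155)·b = +0.14
Eliminate b (×(-155) and ×(-115), subtract): 23500·a = 9.900 → a = ∂h/∂x = +0.0004213
Back-substitute: b = ∂h/∂y = -0.0006043.
Flow direction (−∇h) has components (-0.0004213 E, +0.0006043 N).
Azimuth = atan2(E, N) = atan2(-0.0004213, +0.0006043) = 325.1° ≈ 325°.

325°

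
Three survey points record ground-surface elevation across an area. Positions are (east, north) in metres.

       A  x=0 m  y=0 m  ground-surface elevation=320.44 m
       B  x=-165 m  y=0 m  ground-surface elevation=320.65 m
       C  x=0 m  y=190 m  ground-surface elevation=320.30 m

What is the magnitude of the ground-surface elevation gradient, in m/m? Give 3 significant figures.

0.00147 m/m

∂z/∂x = (320.65 − 320.44) / (-165 − 0) = -0.001273
∂z/∂y = (320.30 − 320.44) / (190 − 0) = -0.0007368
|∇f| = √(-0.001273² + -0.0007368²) = 0.001471 m/m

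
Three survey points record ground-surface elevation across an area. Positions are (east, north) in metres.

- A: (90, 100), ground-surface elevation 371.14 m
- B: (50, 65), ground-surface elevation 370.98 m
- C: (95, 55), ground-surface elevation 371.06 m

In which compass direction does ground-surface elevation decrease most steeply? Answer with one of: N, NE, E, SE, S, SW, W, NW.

With z = a·x + b·y + c and A as origin, the differences give:
  (-40)·a + (-35)·b = -0.16
  5·a + (-45)·b = -0.08
Eliminate b (×(-45) and ×(-35), subtract): 1975·a = 4.400 → a = ∂z/∂x = +0.002228
Back-substitute: b = ∂z/∂y = +0.002025.
Steepest decrease is along −∇f = (-0.002228 E, -0.002025 N) → southwest.

SW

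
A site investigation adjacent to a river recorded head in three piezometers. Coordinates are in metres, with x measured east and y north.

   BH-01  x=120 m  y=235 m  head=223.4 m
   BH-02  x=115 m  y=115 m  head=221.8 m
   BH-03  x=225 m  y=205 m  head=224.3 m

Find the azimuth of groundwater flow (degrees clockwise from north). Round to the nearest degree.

With h = a·x + b·y + c and BH-01 as origin, the differences give:
  (-5)·a + (-120)·b = -1.6
  105·a + (-30)·b = +0.9
Eliminate b (×(-30) and ×(-120), subtract): 12750·a = 156.00 → a = ∂h/∂x = +0.01224
Back-substitute: b = ∂h/∂y = +0.01282.
Flow direction (−∇h) has components (-0.01224 E, -0.01282 N).
Azimuth = atan2(E, N) = atan2(-0.01224, -0.01282) = 223.7° ≈ 224°.

224°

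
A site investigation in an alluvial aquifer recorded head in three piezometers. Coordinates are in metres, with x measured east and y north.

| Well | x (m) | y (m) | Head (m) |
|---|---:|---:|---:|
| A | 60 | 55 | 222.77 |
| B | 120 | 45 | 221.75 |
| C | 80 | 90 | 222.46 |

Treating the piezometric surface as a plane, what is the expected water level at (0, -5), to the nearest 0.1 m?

Taking A as reference: B−A = (60, -10, -1.02); C−A = (20, 35, -0.31).
Determinant of the coordinate differences = 60·35 − 20·(-10) = 2300.
∂h/∂x = [(-1.02)·35 − (-0.31)·(-10)] / 2300 = -0.01687
∂h/∂y = [60·(-0.31) − 20·(-1.02)] / 2300 = +0.0007826
h(0, -5) = 222.77 + (-0.01687)·(-60) + (+0.0007826)·(-60) = 222.77 +1.012 -0.047 = 223.735 m.

223.7 m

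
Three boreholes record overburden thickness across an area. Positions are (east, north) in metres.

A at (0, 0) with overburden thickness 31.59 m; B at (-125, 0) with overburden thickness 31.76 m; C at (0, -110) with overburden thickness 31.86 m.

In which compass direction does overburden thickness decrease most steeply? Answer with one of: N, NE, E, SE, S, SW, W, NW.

∂d/∂x = (31.76 − 31.59) / (-125 − 0) = -0.001360
∂d/∂y = (31.86 − 31.59) / (-110 − 0) = -0.002455
Steepest decrease is along −∇f = (+0.001360 E, +0.002455 N) → northeast.

NE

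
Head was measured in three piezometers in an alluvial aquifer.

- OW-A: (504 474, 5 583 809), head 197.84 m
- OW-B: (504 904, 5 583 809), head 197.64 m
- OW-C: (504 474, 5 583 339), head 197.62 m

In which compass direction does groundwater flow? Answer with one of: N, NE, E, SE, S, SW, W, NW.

SE

∂h/∂x = (197.64 − 197.84) / (504904 − 504474) = -0.0004651
∂h/∂y = (197.62 − 197.84) / (5583339 − 5583809) = +0.0004681
Flow = −∇h = (+0.0004651 east, -0.0004681 north), which points southeast.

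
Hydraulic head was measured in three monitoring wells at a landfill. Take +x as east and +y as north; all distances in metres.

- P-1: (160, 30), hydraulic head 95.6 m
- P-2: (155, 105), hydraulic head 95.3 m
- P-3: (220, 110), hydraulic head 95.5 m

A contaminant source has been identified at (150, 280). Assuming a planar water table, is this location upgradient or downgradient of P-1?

With h = a·x + b·y + c and P-1 as origin, the differences give:
  (-5)·a + 75·b = -0.3
  60·a + 80·b = -0.1
Eliminate b (×80 and ×75, subtract): -4900·a = -16.50 → a = ∂h/∂x = +0.003367
Back-substitute: b = ∂h/∂y = -0.003776.
Head at (150, 280) = 95.6 + (+0.003367)·(-10) + (-0.003776)·(250) = 94.62 m.
That is lower than the 95.6 m at P-1, so the point is downgradient.

downgradient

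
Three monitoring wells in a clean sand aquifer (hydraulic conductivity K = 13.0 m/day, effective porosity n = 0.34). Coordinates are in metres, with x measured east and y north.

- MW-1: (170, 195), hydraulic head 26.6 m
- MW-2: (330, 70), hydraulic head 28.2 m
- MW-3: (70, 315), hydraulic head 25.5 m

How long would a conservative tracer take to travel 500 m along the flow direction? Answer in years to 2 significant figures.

4.2 years

Differences from MW-1: to MW-2 (Δx, Δy, Δh) = (160, -125, +1.6); to MW-3 = (-100, 120, -1.1).
Solve a·Δx + b·Δy = Δh: det = 160·120 − (-100)·(-125) = 6700.
∂h/∂x = [(+1.6)·120 − (-1.1)·(-125)] / 6700 = +0.008134
∂h/∂y = [160·(-1.1) − (-100)·(+1.6)] / 6700 = -0.002388
|∇h| = √(0.008134² + -0.002388²) = 0.008477
Seepage velocity v = K·i/n = 13.0 × 0.008477 / 0.34 = 0.3241 m/day.
t = 500 / 0.3241 = 1543 days = 4.22 years.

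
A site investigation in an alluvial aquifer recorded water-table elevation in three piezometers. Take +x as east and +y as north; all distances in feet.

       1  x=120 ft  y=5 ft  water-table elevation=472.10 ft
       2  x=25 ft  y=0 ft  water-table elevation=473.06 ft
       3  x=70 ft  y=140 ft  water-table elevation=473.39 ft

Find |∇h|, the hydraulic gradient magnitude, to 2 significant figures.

0.012

With h = a·x + b·y + c and 1 as origin, the differences give:
  (-95)·a + (-5)·b = +0.96
  (-50)·a + 135·b = +1.29
Eliminate b (×135 and ×(-5), subtract): -13075·a = 136.050 → a = ∂h/∂x = -0.01041
Back-substitute: b = ∂h/∂y = +0.005702.
|∇h| = √(-0.01041² + 0.005702²) = 0.01187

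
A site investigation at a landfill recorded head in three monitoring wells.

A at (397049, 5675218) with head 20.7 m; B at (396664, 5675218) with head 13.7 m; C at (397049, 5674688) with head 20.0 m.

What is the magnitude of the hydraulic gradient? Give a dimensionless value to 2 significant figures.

0.018

∂h/∂x = (13.7 − 20.7) / (396664 − 397049) = +0.01818
∂h/∂y = (20.0 − 20.7) / (5674688 − 5675218) = +0.001321
|∇h| = √(0.01818² + 0.001321²) = 0.01823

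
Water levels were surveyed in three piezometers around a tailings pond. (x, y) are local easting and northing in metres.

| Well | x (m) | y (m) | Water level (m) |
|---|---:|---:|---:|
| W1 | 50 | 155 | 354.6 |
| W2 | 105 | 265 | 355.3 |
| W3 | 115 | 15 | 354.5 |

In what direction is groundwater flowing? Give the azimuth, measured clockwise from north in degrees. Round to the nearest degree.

With h = a·x + b·y + c and W1 as origin, the differences give:
  55·a + 110·b = +0.7
  65·a + (-140)·b = -0.1
Eliminate b (×(-140) and ×110, subtract): -14850·a = -87.00 → a = ∂h/∂x = +0.005859
Back-substitute: b = ∂h/∂y = +0.003434.
Flow direction (−∇h) has components (-0.005859 E, -0.003434 N).
Azimuth = atan2(E, N) = atan2(-0.005859, -0.003434) = 239.6° ≈ 240°.

240°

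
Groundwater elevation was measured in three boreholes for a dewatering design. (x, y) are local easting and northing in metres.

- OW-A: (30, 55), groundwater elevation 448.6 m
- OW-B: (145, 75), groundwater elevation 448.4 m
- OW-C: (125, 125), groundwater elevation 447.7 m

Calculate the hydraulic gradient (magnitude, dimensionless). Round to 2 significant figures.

0.014

Taking OW-A as reference: OW-B−OW-A = (115, 20, -0.2); OW-C−OW-A = (95, 70, -0.9).
Solve a·Δx + b·Δy = Δh: det = 115·70 − 95·20 = 6150.
∂h/∂x = [(-0.2)·70 − (-0.9)·20] / 6150 = +0.0006504
∂h/∂y = [115·(-0.9) − 95·(-0.2)] / 6150 = -0.01374
|∇h| = √(0.0006504² + -0.01374²) = 0.01376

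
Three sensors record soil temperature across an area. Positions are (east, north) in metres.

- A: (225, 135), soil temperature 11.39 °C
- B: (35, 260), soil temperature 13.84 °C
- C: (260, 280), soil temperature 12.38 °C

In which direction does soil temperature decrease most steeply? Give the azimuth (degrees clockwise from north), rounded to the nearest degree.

With T = a·x + b·y + c and A as origin, the differences give:
  (-190)·a + 125·b = +2.45
  35·a + 145·b = +0.99
Eliminate b (×145 and ×125, subtract): -31925·a = 231.500 → a = ∂T/∂x = -0.007251
Back-substitute: b = ∂T/∂y = +0.008578.
Steepest decrease is along −∇f: components (+0.007251 E, -0.008578 N).
Azimuth = atan2(+0.007251, -0.008578) = 139.8° ≈ 140°.

140°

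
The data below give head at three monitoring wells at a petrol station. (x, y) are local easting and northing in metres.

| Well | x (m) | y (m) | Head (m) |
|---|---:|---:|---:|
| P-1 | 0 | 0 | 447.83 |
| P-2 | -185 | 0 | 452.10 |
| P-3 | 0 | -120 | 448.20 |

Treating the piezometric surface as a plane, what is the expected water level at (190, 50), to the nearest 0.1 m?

443.3 m

∂h/∂x = (452.10 − 447.83) / (-185 − 0) = -0.02308
∂h/∂y = (448.20 − 447.83) / (-120 − 0) = -0.003083
h(190, 50) = 447.83 + (-0.02308)·(190) + (-0.003083)·(50) = 447.83 -4.385 -0.154 = 443.290 m.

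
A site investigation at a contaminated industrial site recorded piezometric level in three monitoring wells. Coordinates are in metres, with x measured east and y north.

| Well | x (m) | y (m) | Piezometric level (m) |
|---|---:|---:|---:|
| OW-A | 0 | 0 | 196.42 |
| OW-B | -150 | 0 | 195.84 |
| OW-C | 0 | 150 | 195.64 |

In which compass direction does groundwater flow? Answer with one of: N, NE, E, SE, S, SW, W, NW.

∂h/∂x = (195.84 − 196.42) / (-150 − 0) = +0.003867
∂h/∂y = (195.64 − 196.42) / (150 − 0) = -0.005200
Flow = −∇h = (-0.003867 east, +0.005200 north), which points northwest.

NW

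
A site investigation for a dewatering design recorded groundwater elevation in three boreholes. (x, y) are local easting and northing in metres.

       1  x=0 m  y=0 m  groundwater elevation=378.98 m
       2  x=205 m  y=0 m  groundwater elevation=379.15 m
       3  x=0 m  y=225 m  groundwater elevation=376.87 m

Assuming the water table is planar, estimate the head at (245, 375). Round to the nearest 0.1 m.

375.7 m

∂h/∂x = (379.15 − 378.98) / (205 − 0) = +0.0008293
∂h/∂y = (376.87 − 378.98) / (225 − 0) = -0.009378
h(245, 375) = 378.98 + (+0.0008293)·(245) + (-0.009378)·(375) = 378.98 +0.203 -3.517 = 375.667 m.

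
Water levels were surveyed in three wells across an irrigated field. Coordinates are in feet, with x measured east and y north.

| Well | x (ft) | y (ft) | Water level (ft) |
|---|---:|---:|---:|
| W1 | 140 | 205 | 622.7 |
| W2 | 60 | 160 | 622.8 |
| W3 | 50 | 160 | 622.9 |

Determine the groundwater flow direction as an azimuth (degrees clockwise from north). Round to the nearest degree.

Differences from W1: to W2 (Δx, Δy, Δh) = (-80, -45, +0.1); to W3 = (-90, -45, +0.2).
Solve a·Δx + b·Δy = Δh: det = (-80)·(-45) − (-90)·(-45) = -450.
∂h/∂x = [(+0.1)·(-45) − (+0.2)·(-45)] / -450 = -0.01000
∂h/∂y = [(-80)·(+0.2) − (-90)·(+0.1)] / -450 = +0.01556
Flow direction (−∇h) has components (+0.01000 E, -0.01556 N).
Azimuth = atan2(E, N) = atan2(+0.01000, -0.01556) = 147.3° ≈ 147°.

147°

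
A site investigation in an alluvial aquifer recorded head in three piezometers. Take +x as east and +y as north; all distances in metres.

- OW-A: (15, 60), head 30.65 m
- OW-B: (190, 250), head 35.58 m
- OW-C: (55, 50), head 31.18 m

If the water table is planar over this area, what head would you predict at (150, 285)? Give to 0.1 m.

With h = a·x + b·y + c and OW-A as origin, the differences give:
  175·a + 190·b = +4.93
  40·a + (-10)·b = +0.53
Eliminate b (×(-10) and ×190, subtract): -9350·a = -150.000 → a = ∂h/∂x = +0.01604
Back-substitute: b = ∂h/∂y = +0.01117.
h(150, 285) = 30.65 + (+0.01604)·(135) + (+0.01117)·(225) = 30.65 +2.166 +2.514 = 35.329 m.

35.3 m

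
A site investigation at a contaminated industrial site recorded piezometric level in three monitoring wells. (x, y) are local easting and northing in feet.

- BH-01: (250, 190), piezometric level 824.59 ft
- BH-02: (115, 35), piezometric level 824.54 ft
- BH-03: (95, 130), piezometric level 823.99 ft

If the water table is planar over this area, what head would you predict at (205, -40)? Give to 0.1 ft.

With h = a·x + b·y + c and BH-01 as origin, the differences give:
  (-135)·a + (-155)·b = -0.05
  (-155)·a + (-60)·b = -0.60
Eliminate b (×(-60) and ×(-155), subtract): -15925·a = -90.000 → a = ∂h/∂x = +0.005651
Back-substitute: b = ∂h/∂y = -0.004600.
h(205, -40) = 824.59 + (+0.005651)·(-45) + (-0.004600)·(-230) = 824.59 -0.254 +1.058 = 825.394 ft.

825.4 ft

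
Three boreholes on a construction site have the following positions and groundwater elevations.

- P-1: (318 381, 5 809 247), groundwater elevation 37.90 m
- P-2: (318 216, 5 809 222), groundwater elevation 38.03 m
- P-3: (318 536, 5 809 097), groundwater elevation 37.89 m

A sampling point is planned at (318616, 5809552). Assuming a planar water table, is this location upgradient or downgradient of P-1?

Taking P-1 as reference: P-2−P-1 = (-165, -25, +0.13); P-3−P-1 = (155, -150, -0.01).
Solve a·Δx + b·Δy = Δh: det = (-165)·(-150) − 155·(-25) = 28625.
∂h/∂x = [(+0.13)·(-150) − (-0.01)·(-25)] / 28625 = -0.0006900
∂h/∂y = [(-165)·(-0.01) − 155·(+0.13)] / 28625 = -0.0006463
Head at (318616, 5809552) = 37.90 + (-0.0006900)·(235) + (-0.0006463)·(305) = 37.54 m.
That is lower than the 37.90 m at P-1, so the point is downgradient.

downgradient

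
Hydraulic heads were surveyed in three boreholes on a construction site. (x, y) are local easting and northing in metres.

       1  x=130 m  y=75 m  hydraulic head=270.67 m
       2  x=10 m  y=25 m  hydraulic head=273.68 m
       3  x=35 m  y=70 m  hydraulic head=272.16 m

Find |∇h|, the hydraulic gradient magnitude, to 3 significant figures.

0.0295

Taking 1 as reference: 2−1 = (-120, -50, +3.01); 3−1 = (-95, -5, +1.49).
Solve a·Δx + b·Δy = Δh: det = (-120)·(-5) − (-95)·(-50) = -4150.
∂h/∂x = [(+3.01)·(-5) − (+1.49)·(-50)] / -4150 = -0.01433
∂h/∂y = [(-120)·(+1.49) − (-95)·(+3.01)] / -4150 = -0.02582
|∇h| = √(-0.01433² + -0.02582²) = 0.02953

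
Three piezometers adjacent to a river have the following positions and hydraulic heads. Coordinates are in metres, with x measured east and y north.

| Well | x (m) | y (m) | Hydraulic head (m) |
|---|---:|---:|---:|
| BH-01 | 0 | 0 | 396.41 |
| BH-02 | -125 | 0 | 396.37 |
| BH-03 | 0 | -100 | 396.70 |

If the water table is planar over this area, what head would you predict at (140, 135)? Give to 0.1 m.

∂h/∂x = (396.37 − 396.41) / (-125 − 0) = +0.0003200
∂h/∂y = (396.70 − 396.41) / (-100 − 0) = -0.002900
h(140, 135) = 396.41 + (+0.0003200)·(140) + (-0.002900)·(135) = 396.41 +0.045 -0.391 = 396.063 m.

396.1 m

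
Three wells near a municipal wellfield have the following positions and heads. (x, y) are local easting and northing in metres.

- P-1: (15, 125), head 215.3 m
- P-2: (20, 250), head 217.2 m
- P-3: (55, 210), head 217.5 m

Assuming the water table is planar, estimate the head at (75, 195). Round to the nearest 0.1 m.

217.8 m

Taking P-1 as reference: P-2−P-1 = (5, 125, +1.9); P-3−P-1 = (40, 85, +2.2).
Solve a·Δx + b·Δy = Δh: det = 5·85 − 40·125 = -4575.
∂h/∂x = [(+1.9)·85 − (+2.2)·125] / -4575 = +0.02481
∂h/∂y = [5·(+2.2) − 40·(+1.9)] / -4575 = +0.01421
h(75, 195) = 215.3 + (+0.02481)·(60) + (+0.01421)·(70) = 215.3 +1.489 +0.995 = 217.783 m.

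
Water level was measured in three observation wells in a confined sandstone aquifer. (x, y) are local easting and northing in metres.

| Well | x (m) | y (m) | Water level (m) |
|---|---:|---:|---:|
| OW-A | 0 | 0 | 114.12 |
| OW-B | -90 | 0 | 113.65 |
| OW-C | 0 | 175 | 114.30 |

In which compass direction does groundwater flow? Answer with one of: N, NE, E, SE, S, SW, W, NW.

W

∂h/∂x = (113.65 − 114.12) / (-90 − 0) = +0.005222
∂h/∂y = (114.30 − 114.12) / (175 − 0) = +0.001029
Flow = −∇h = (-0.005222 east, -0.001029 north), which points west.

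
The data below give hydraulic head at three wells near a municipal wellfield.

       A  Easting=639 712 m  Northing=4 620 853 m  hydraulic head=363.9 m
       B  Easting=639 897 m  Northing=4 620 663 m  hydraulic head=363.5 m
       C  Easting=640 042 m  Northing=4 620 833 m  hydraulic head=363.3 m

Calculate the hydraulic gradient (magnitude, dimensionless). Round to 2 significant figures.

0.0018

With h = a·x + b·y + c and A as origin, the differences give:
  185·a + (-190)·b = -0.4
  330·a + (-20)·b = -0.6
Eliminate b (×(-20) and ×(-190), subtract): 59000·a = -106.00 → a = ∂h/∂x = -0.001797
Back-substitute: b = ∂h/∂y = +0.0003559.
|∇h| = √(-0.001797² + 0.0003559²) = 0.001832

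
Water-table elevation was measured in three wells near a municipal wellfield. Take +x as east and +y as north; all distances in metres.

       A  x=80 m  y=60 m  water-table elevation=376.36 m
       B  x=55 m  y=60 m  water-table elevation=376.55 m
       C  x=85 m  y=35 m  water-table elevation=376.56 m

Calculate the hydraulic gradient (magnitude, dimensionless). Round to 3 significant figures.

0.0122

Taking A as reference: B−A = (-25, 0, +0.19); C−A = (5, -25, +0.20).
Solve a·Δx + b·Δy = Δh: det = (-25)·(-25) − 5·0 = 625.
∂h/∂x = [(+0.19)·(-25) − (+0.20)·0] / 625 = -0.007600
∂h/∂y = [(-25)·(+0.20) − 5·(+0.19)] / 625 = -0.009520
|∇h| = √(-0.007600² + -0.009520²) = 0.01218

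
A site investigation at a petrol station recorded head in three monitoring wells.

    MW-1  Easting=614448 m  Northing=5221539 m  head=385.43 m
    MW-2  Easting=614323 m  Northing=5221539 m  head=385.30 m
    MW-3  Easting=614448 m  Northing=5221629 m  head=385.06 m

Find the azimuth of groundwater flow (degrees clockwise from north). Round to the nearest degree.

∂h/∂x = (385.30 − 385.43) / (614323 − 614448) = +0.001040
∂h/∂y = (385.06 − 385.43) / (5221629 − 5221539) = -0.004111
Flow direction (−∇h) has components (-0.001040 E, +0.004111 N).
Azimuth = atan2(E, N) = atan2(-0.001040, +0.004111) = 345.8° ≈ 346°.

346°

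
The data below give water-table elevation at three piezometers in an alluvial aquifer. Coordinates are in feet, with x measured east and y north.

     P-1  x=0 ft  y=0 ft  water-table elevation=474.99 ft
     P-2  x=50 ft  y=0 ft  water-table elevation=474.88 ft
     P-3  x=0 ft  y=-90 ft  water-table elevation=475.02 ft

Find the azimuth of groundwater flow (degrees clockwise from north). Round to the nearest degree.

∂h/∂x = (474.88 − 474.99) / (50 − 0) = -0.002200
∂h/∂y = (475.02 − 474.99) / (-90 − 0) = -0.0003333
Flow direction (−∇h) has components (+0.002200 E, +0.0003333 N).
Azimuth = atan2(E, N) = atan2(+0.002200, +0.0003333) = 81.4° ≈ 081°.

081°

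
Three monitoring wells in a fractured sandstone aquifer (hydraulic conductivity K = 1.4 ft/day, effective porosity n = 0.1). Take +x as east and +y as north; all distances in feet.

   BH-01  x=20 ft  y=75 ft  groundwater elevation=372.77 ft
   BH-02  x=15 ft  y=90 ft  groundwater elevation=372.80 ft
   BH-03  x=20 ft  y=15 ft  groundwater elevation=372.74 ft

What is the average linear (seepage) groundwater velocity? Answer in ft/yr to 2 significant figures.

23 ft/yr

With h = a·x + b·y + c and BH-01 as origin, the differences give:
  (-5)·a + 15·b = +0.03
  0·a + (-60)·b = -0.03
Eliminate b (×(-60) and ×15, subtract): 300·a = -1.350 → a = ∂h/∂x = -0.004500
Back-substitute: b = ∂h/∂y = +0.0005000.
|∇h| = √(-0.004500² + 0.0005000²) = 0.004528
Seepage velocity v = K·i/n = 1.4 × 0.004528 / 0.1 = 0.06339 ft/day = 23.15 ft/yr.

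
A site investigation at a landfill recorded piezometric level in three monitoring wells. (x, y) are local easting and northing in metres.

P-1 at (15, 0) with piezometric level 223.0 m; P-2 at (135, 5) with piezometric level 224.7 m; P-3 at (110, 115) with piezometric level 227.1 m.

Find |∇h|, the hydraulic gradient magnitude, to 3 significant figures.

With h = a·x + b·y + c and P-1 as origin, the differences give:
  120·a + 5·b = +1.7
  95·a + 115·b = +4.1
Eliminate b (×115 and ×5, subtract): 13325·a = 175.00 → a = ∂h/∂x = +0.01313
Back-substitute: b = ∂h/∂y = +0.02480.
|∇h| = √(0.01313² + 0.02480²) = 0.02806

0.0281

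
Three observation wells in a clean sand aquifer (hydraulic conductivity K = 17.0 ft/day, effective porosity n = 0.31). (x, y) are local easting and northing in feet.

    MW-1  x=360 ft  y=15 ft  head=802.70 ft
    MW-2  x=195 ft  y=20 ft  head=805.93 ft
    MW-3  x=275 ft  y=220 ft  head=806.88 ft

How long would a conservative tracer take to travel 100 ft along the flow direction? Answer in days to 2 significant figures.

80 days

Taking MW-1 as reference: MW-2−MW-1 = (-165, 5, +3.23); MW-3−MW-1 = (-85, 205, +4.18).
Determinant of the coordinate differences = (-165)·205 − (-85)·5 = -33400.
∂h/∂x = [(+3.23)·205 − (+4.18)·5] / -33400 = -0.01920
∂h/∂y = [(-165)·(+4.18) − (-85)·(+3.23)] / -33400 = +0.01243
|∇h| = √(-0.01920² + 0.01243²) = 0.02287
Seepage velocity v = K·i/n = 17.0 × 0.02287 / 0.31 = 1.254 ft/day.
t = 100 / 1.254 = 79.74 days.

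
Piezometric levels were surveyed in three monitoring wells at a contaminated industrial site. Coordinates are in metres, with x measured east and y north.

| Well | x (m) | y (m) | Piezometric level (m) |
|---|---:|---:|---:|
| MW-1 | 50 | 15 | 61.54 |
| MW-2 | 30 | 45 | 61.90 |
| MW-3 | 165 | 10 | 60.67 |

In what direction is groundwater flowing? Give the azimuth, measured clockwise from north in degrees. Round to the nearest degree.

Differences from MW-1: to MW-2 (Δx, Δy, Δh) = (-20, 30, +0.36); to MW-3 = (115, -5, -0.87).
Determinant of the coordinate differences = (-20)·(-5) − 115·30 = -3350.
∂h/∂x = [(+0.36)·(-5) − (-0.87)·30] / -3350 = -0.007254
∂h/∂y = [(-20)·(-0.87) − 115·(+0.36)] / -3350 = +0.007164
Flow direction (−∇h) has components (+0.007254 E, -0.007164 N).
Azimuth = atan2(E, N) = atan2(+0.007254, -0.007164) = 134.6° ≈ 135°.

135°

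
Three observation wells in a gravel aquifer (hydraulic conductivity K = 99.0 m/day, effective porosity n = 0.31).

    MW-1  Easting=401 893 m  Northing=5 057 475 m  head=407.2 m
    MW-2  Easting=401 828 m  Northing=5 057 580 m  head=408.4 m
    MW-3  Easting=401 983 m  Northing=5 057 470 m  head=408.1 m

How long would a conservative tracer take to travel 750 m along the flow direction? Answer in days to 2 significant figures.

Taking MW-1 as reference: MW-2−MW-1 = (-65, 105, +1.2); MW-3−MW-1 = (90, -5, +0.9).
Solve a·Δx + b·Δy = Δh: det = (-65)·(-5) − 90·105 = -9125.
∂h/∂x = [(+1.2)·(-5) − (+0.9)·105] / -9125 = +0.01101
∂h/∂y = [(-65)·(+0.9) − 90·(+1.2)] / -9125 = +0.01825
|∇h| = √(0.01101² + 0.01825²) = 0.02131
Seepage velocity v = K·i/n = 99.0 × 0.02131 / 0.31 = 6.805 m/day.
t = 750 / 6.805 = 110.2 days.

110 days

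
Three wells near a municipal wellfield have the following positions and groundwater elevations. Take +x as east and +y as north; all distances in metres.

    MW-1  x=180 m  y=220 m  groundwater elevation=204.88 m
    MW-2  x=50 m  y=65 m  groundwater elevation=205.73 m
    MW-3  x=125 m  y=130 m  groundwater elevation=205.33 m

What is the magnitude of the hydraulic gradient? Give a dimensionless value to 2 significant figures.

0.0043

Taking MW-1 as reference: MW-2−MW-1 = (-130, -155, +0.85); MW-3−MW-1 = (-55, -90, +0.45).
Solve a·Δx + b·Δy = Δh: det = (-130)·(-90) − (-55)·(-155) = 3175.
∂h/∂x = [(+0.85)·(-90) − (+0.45)·(-155)] / 3175 = -0.002126
∂h/∂y = [(-130)·(+0.45) − (-55)·(+0.85)] / 3175 = -0.003701
|∇h| = √(-0.002126² + -0.003701²) = 0.004268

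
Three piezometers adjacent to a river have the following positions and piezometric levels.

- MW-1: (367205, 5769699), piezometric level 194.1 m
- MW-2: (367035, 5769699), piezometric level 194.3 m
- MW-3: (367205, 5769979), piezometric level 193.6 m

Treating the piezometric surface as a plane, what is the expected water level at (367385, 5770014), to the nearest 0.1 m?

∂h/∂x = (194.3 − 194.1) / (367035 − 367205) = -0.001176
∂h/∂y = (193.6 − 194.1) / (5769979 − 5769699) = -0.001786
h(367385, 5770014) = 194.1 + (-0.001176)·(180) + (-0.001786)·(315) = 194.1 -0.212 -0.562 = 193.326 m.

193.3 m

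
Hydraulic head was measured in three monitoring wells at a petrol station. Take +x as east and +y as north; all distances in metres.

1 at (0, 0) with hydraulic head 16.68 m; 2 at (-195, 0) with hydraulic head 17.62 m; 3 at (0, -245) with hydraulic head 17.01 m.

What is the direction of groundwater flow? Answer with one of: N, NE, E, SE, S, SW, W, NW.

∂h/∂x = (17.62 − 16.68) / (-195 − 0) = -0.004821
∂h/∂y = (17.01 − 16.68) / (-245 − 0) = -0.001347
Flow = −∇h = (+0.004821 east, +0.001347 north), which points east.

E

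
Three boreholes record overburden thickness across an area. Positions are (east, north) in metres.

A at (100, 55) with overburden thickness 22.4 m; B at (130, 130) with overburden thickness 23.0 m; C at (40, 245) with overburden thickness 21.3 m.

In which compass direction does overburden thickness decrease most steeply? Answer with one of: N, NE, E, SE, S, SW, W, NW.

W

Differences from A: to B (Δx, Δy, Δh) = (30, 75, +0.6); to C = (-60, 190, -1.1).
Solve a·Δx + b·Δy = Δd: det = 30·190 − (-60)·75 = 10200.
∂d/∂x = [(+0.6)·190 − (-1.1)·75] / 10200 = +0.01926
∂d/∂y = [30·(-1.1) − (-60)·(+0.6)] / 10200 = +0.0002941
Steepest decrease is along −∇f = (-0.01926 E, -0.0002941 N) → west.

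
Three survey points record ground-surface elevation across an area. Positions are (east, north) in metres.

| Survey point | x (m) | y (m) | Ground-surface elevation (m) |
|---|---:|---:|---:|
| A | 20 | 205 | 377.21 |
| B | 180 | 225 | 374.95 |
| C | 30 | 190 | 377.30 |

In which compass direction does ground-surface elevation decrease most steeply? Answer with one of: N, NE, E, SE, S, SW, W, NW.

Differences from A: to B (Δx, Δy, Δh) = (160, 20, -2.26); to C = (10, -15, +0.09).
Determinant of the coordinate differences = 160·(-15) − 10·20 = -2600.
∂z/∂x = [(-2.26)·(-15) − (+0.09)·20] / -2600 = -0.01235
∂z/∂y = [160·(+0.09) − 10·(-2.26)] / -2600 = -0.01423
Steepest decrease is along −∇f = (+0.01235 E, +0.01423 N) → northeast.

NE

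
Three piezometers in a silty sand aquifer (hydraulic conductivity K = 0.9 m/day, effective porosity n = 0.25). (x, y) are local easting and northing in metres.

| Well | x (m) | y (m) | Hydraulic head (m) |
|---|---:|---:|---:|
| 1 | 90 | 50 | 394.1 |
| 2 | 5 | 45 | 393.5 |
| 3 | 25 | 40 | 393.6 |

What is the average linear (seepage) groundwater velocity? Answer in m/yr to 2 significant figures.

Differences from 1: to 2 (Δx, Δy, Δh) = (-85, -5, -0.6); to 3 = (-65, -10, -0.5).
Determinant of the coordinate differences = (-85)·(-10) − (-65)·(-5) = 525.
∂h/∂x = [(-0.6)·(-10) − (-0.5)·(-5)] / 525 = +0.006667
∂h/∂y = [(-85)·(-0.5) − (-65)·(-0.6)] / 525 = +0.006667
|∇h| = √(0.006667² + 0.006667²) = 0.009429
Seepage velocity v = K·i/n = 0.9 × 0.009429 / 0.25 = 0.03394 m/day = 12.4 m/yr.

12 m/yr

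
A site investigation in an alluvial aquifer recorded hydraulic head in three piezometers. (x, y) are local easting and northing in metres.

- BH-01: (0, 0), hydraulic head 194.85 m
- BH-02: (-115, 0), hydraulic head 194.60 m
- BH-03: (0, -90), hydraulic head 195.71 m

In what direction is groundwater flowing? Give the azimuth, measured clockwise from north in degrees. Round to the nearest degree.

∂h/∂x = (194.60 − 194.85) / (-115 − 0) = +0.002174
∂h/∂y = (195.71 − 194.85) / (-90 − 0) = -0.009556
Flow direction (−∇h) has components (-0.002174 E, +0.009556 N).
Azimuth = atan2(E, N) = atan2(-0.002174, +0.009556) = 347.2° ≈ 347°.

347°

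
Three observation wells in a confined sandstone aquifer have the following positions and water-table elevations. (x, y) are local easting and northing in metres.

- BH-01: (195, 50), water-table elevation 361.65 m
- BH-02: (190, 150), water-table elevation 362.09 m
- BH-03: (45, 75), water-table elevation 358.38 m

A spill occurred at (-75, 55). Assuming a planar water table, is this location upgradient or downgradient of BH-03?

Differences from BH-01: to BH-02 (Δx, Δy, Δh) = (-5, 100, +0.44); to BH-03 = (-150, 25, -3.27).
Determinant of the coordinate differences = (-5)·25 − (-150)·100 = 14875.
∂h/∂x = [(+0.44)·25 − (-3.27)·100] / 14875 = +0.02272
∂h/∂y = [(-5)·(-3.27) − (-150)·(+0.44)] / 14875 = +0.005536
Head at (-75, 55) = 361.65 + (+0.02272)·(-270) + (+0.005536)·(5) = 355.54 m.
That is lower than the 358.38 m at BH-03, so the point is downgradient.

downgradient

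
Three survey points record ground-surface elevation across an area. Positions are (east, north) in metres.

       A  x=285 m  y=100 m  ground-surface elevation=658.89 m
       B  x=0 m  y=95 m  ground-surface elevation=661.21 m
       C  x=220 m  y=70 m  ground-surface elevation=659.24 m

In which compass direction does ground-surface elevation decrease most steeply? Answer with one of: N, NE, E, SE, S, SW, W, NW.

Taking A as reference: B−A = (-285, -5, +2.32); C−A = (-65, -30, +0.35).
Determinant of the coordinate differences = (-285)·(-30) − (-65)·(-5) = 8225.
∂z/∂x = [(+2.32)·(-30) − (+0.35)·(-5)] / 8225 = -0.008249
∂z/∂y = [(-285)·(+0.35) − (-65)·(+2.32)] / 8225 = +0.006207
Steepest decrease is along −∇f = (+0.008249 E, -0.006207 N) → southeast.

SE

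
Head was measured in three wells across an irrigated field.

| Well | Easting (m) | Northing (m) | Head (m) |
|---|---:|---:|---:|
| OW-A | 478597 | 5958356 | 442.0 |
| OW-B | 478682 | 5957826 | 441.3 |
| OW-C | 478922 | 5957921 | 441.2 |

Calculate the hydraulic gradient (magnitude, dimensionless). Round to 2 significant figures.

With h = a·x + b·y + c and OW-A as origin, the differences give:
  85·a + (-530)·b = -0.7
  325·a + (-435)·b = -0.8
Eliminate b (×(-435) and ×(-530), subtract): 135275·a = -119.50 → a = ∂h/∂x = -0.0008834
Back-substitute: b = ∂h/∂y = +0.001179.
|∇h| = √(-0.0008834² + 0.001179²) = 0.001473

0.0015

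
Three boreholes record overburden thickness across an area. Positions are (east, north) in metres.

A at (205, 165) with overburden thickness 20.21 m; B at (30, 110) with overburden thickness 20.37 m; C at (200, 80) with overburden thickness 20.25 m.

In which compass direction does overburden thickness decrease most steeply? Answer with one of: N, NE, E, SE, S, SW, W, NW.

With d = a·x + b·y + c and A as origin, the differences give:
  (-175)·a + (-55)·b = +0.16
  (-5)·a + (-85)·b = +0.04
Eliminate b (×(-85) and ×(-55), subtract): 14600·a = -11.400 → a = ∂d/∂x = -0.0007808
Back-substitute: b = ∂d/∂y = -0.0004247.
Steepest decrease is along −∇f = (+0.0007808 E, +0.0004247 N) → northeast.

NE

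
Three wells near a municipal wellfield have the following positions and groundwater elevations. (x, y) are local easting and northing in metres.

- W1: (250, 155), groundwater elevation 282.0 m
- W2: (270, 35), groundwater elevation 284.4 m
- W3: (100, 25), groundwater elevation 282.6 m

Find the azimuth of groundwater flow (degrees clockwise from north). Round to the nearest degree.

327°

Differences from W1: to W2 (Δx, Δy, Δh) = (20, -120, +2.4); to W3 = (-150, -130, +0.6).
Solve a·Δx + b·Δy = Δh: det = 20·(-130) − (-150)·(-120) = -20600.
∂h/∂x = [(+2.4)·(-130) − (+0.6)·(-120)] / -20600 = +0.01165
∂h/∂y = [20·(+0.6) − (-150)·(+2.4)] / -20600 = -0.01806
Flow direction (−∇h) has components (-0.01165 E, +0.01806 N).
Azimuth = atan2(E, N) = atan2(-0.01165, +0.01806) = 327.2° ≈ 327°.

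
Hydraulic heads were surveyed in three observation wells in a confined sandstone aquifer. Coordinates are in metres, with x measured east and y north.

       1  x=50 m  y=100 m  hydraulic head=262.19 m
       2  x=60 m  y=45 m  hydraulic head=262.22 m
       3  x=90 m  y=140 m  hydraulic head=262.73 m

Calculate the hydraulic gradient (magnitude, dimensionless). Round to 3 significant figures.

Differences from 1: to 2 (Δx, Δy, Δh) = (10, -55, +0.03); to 3 = (40, 40, +0.54).
Solve a·Δx + b·Δy = Δh: det = 10·40 − 40·(-55) = 2600.
∂h/∂x = [(+0.03)·40 − (+0.54)·(-55)] / 2600 = +0.01188
∂h/∂y = [10·(+0.54) − 40·(+0.03)] / 2600 = +0.001615
|∇h| = √(0.01188² + 0.001615²) = 0.01199

0.0120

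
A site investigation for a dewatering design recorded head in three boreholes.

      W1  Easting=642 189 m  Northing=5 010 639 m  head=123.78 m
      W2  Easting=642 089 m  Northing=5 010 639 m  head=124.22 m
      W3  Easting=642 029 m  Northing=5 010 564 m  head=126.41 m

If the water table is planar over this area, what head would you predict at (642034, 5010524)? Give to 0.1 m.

127.4 m

Differences from W1: to W2 (Δx, Δy, Δh) = (-100, 0, +0.44); to W3 = (-160, -75, +2.63).
Solve a·Δx + b·Δy = Δh: det = (-100)·(-75) − (-160)·0 = 7500.
∂h/∂x = [(+0.44)·(-75) − (+2.63)·0] / 7500 = -0.004400
∂h/∂y = [(-100)·(+2.63) − (-160)·(+0.44)] / 7500 = -0.02568
h(642034, 5010524) = 123.78 + (-0.004400)·(-155) + (-0.02568)·(-115) = 123.78 +0.682 +2.953 = 127.415 m.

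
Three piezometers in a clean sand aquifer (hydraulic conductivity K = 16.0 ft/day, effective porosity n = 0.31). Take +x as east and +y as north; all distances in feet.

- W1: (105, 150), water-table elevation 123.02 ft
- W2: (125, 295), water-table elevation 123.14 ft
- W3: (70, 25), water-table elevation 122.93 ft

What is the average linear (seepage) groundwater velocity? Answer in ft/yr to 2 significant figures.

Three-point gradient (reference W1): Δ to W2 = (20, 145, +0.12), Δ to W3 = (-35, -125, -0.09).
∂h/∂x = -0.0007573, ∂h/∂y = +0.0009320 (det = 2575).
|∇h| = √(-0.0007573² + 0.0009320²) = 0.001201
Seepage velocity v = K·i/n = 16.0 × 0.001201 / 0.31 = 0.06199 ft/day = 22.64 ft/yr.

23 ft/yr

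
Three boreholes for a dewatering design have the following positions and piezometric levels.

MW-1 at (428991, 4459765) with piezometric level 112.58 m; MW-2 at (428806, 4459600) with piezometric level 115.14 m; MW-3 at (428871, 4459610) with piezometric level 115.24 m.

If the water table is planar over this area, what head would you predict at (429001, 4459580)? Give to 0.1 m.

Three-point gradient (reference MW-1): Δ to MW-2 = (-185, -165, +2.56), Δ to MW-3 = (-120, -155, +2.66).
∂h/∂x = +0.004744, ∂h/∂y = -0.02083 (det = 8875).
h(429001, 4459580) = 112.58 + (+0.004744)·(10) + (-0.02083)·(-185) = 112.58 +0.047 +3.854 = 116.482 m.

116.5 m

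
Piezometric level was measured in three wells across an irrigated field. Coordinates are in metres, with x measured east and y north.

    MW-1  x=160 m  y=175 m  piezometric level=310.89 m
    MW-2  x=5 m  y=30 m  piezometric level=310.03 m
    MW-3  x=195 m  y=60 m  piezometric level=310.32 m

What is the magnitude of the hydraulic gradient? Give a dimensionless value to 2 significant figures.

Taking MW-1 as reference: MW-2−MW-1 = (-155, -145, -0.86); MW-3−MW-1 = (35, -115, -0.57).
Solve a·Δx + b·Δy = Δh: det = (-155)·(-115) − 35·(-145) = 22900.
∂h/∂x = [(-0.86)·(-115) − (-0.57)·(-145)] / 22900 = +0.0007096
∂h/∂y = [(-155)·(-0.57) − 35·(-0.86)] / 22900 = +0.005172
|∇h| = √(0.0007096² + 0.005172²) = 0.00522

0.0052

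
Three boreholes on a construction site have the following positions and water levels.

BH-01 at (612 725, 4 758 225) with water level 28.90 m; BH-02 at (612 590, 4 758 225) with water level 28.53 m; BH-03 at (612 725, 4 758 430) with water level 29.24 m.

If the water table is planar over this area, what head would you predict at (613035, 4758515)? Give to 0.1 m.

30.2 m

∂h/∂x = (28.53 − 28.90) / (612590 − 612725) = +0.002741
∂h/∂y = (29.24 − 28.90) / (4758430 − 4758225) = +0.001659
h(613035, 4758515) = 28.90 + (+0.002741)·(310) + (+0.001659)·(290) = 28.90 +0.850 +0.481 = 30.231 m.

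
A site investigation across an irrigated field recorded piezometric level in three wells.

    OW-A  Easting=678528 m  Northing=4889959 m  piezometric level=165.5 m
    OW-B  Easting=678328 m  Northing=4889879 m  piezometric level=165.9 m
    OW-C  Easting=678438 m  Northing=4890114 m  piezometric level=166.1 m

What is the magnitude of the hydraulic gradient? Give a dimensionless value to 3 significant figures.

0.00362

Taking OW-A as reference: OW-B−OW-A = (-200, -80, +0.4); OW-C−OW-A = (-90, 155, +0.6).
Solve a·Δx + b·Δy = Δh: det = (-200)·155 − (-90)·(-80) = -38200.
∂h/∂x = [(+0.4)·155 − (+0.6)·(-80)] / -38200 = -0.002880
∂h/∂y = [(-200)·(+0.6) − (-90)·(+0.4)] / -38200 = +0.002199
|∇h| = √(-0.002880² + 0.002199²) = 0.003624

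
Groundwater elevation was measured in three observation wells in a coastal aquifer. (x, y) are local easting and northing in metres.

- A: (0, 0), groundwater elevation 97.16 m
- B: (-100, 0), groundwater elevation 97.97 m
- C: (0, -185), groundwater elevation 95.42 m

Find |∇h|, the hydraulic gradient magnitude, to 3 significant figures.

∂h/∂x = (97.97 − 97.16) / (-100 − 0) = -0.008100
∂h/∂y = (95.42 − 97.16) / (-185 − 0) = +0.009405
|∇h| = √(-0.008100² + 0.009405²) = 0.01241

0.0124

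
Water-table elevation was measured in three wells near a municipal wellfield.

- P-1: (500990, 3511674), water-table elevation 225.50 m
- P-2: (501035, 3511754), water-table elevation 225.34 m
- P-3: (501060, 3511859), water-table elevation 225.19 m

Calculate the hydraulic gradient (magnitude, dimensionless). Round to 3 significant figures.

Taking P-1 as reference: P-2−P-1 = (45, 80, -0.16); P-3−P-1 = (70, 185, -0.31).
Solve a·Δx + b·Δy = Δh: det = 45·185 − 70·80 = 2725.
∂h/∂x = [(-0.16)·185 − (-0.31)·80] / 2725 = -0.001761
∂h/∂y = [45·(-0.31) − 70·(-0.16)] / 2725 = -0.001009
|∇h| = √(-0.001761² + -0.001009²) = 0.00203

0.00203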